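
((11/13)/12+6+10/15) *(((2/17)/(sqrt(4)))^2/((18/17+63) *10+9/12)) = 1051/28914093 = 0.00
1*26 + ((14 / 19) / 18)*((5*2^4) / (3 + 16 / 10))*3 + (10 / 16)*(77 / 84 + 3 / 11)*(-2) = 6148891 / 230736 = 26.65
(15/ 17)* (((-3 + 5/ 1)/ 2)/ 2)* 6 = 45/ 17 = 2.65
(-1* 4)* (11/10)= -22/5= -4.40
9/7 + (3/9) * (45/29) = 366/203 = 1.80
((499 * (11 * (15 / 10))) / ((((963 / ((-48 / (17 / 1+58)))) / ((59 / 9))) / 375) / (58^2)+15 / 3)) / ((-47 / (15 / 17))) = -1960982575200 / 63430621289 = -30.92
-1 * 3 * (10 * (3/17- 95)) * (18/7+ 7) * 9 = 29161080/119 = 245051.09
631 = 631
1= 1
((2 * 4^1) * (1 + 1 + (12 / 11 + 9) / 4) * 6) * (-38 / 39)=-30248 / 143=-211.52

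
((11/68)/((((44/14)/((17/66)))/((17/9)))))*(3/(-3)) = -119/4752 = -0.03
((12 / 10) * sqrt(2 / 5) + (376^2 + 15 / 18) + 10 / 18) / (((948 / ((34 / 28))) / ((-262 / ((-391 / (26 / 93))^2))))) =-56339172227 / 2322680006934 - 44278 * sqrt(10) / 1075314818025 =-0.02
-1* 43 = -43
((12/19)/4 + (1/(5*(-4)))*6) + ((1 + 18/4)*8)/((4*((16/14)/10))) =36521/380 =96.11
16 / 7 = 2.29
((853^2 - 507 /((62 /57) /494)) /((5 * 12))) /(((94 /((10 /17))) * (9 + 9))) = 7708913 /2675052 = 2.88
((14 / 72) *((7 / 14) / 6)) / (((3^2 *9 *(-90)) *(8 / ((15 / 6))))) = -7 / 10077696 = -0.00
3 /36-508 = -6095 /12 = -507.92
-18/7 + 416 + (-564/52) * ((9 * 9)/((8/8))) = -42325/91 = -465.11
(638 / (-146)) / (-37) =319 / 2701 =0.12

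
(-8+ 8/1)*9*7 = 0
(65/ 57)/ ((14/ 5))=325/ 798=0.41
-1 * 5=-5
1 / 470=0.00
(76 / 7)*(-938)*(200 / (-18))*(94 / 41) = 95729600 / 369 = 259429.81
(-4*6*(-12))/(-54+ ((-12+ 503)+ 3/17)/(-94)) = -230112/47321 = -4.86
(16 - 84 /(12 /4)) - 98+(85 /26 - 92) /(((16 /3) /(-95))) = 611735 /416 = 1470.52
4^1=4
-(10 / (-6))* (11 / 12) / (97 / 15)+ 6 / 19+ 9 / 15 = 127393 / 110580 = 1.15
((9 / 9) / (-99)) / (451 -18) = -1 / 42867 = -0.00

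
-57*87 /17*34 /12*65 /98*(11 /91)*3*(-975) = 265926375 /1372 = 193823.89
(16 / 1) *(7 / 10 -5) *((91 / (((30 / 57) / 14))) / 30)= -2081716 / 375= -5551.24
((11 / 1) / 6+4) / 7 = 5 / 6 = 0.83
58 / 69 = 0.84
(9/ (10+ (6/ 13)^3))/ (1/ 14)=12.48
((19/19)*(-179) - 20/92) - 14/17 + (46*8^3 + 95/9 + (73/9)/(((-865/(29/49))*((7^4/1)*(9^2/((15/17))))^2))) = 49832587114497236969554/2131190245904850459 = 23382.51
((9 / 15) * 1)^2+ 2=59 / 25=2.36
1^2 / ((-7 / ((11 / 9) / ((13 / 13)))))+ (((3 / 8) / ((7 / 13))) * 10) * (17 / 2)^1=29747 / 504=59.02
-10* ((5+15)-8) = -120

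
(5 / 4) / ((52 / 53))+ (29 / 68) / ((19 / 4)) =1.36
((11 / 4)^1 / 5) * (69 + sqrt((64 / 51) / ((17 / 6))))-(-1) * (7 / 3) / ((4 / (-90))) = -291 / 20 + 22 * sqrt(2) / 85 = -14.18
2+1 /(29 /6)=64 /29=2.21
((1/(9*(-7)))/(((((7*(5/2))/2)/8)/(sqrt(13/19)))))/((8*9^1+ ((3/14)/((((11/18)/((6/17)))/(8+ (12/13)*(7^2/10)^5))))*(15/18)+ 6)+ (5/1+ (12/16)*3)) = -77792000*sqrt(247)/36154417128543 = -0.00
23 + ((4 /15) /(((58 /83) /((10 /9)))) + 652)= 528857 /783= 675.42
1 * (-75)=-75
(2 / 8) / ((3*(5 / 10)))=1 / 6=0.17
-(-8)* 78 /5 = 124.80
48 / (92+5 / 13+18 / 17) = 10608 / 20651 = 0.51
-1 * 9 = -9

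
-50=-50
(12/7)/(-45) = -4/105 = -0.04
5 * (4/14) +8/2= 38/7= 5.43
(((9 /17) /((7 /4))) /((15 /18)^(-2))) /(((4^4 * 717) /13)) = 325 /21842688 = 0.00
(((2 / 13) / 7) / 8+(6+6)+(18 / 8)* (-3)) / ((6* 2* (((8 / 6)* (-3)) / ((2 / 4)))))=-239 / 4368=-0.05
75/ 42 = 25/ 14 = 1.79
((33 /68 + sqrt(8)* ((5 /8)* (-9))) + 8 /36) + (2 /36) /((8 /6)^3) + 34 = 680171 /19584 - 45* sqrt(2) /4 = 18.82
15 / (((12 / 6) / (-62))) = -465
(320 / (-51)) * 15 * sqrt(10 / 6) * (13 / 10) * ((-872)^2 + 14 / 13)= -527200320 * sqrt(15) / 17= -120108121.15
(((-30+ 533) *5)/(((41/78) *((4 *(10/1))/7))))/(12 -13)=-137319/164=-837.31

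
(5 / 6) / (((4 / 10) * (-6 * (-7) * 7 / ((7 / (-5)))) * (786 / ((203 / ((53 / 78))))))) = -1885 / 499896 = -0.00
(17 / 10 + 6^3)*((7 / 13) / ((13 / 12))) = 91434 / 845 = 108.21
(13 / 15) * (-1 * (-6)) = 26 / 5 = 5.20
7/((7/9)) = 9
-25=-25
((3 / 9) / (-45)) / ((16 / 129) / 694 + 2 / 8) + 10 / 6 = 3299941 / 2015775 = 1.64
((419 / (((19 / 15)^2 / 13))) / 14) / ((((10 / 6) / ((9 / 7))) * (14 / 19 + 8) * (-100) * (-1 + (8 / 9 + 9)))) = -11912589 / 494547200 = -0.02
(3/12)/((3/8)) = 2/3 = 0.67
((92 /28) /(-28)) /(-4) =23 /784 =0.03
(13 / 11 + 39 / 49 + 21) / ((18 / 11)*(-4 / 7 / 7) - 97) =-2477 / 10471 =-0.24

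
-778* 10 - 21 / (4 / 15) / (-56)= -248915 / 32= -7778.59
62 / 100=31 / 50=0.62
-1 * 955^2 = -912025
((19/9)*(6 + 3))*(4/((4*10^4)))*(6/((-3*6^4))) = -19/6480000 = -0.00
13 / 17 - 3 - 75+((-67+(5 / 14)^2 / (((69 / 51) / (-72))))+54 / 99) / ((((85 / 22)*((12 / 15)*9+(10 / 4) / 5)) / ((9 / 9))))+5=-110196560 / 1475243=-74.70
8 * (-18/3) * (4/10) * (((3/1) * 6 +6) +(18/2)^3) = -72288/5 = -14457.60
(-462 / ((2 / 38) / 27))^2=56171844036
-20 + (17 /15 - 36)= -54.87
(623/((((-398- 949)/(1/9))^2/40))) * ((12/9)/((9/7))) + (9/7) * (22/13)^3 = 380282886321896/61025601876057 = 6.23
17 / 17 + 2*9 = 19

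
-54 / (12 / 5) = -45 / 2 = -22.50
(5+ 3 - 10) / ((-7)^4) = -2 / 2401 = -0.00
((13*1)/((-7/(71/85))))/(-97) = 923/57715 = 0.02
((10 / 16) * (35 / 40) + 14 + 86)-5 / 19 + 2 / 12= 366443 / 3648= 100.45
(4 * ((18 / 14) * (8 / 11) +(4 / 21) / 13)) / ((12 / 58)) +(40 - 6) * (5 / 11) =304646 / 9009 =33.82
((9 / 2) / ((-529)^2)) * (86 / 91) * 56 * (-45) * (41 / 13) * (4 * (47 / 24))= -44744940 / 47293129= -0.95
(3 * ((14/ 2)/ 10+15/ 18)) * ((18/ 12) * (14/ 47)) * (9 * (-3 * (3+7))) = -26082/ 47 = -554.94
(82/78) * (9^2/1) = 1107/13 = 85.15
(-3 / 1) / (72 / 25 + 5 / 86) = -6450 / 6317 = -1.02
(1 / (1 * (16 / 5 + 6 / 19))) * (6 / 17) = 285 / 2839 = 0.10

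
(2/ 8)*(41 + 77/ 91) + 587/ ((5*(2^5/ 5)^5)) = 4568172127/ 436207616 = 10.47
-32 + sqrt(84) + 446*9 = 2*sqrt(21) + 3982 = 3991.17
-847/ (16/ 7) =-5929/ 16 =-370.56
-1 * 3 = -3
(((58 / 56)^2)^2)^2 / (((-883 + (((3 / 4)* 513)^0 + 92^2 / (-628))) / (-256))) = 78538686834877 / 207481183383040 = 0.38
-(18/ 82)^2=-81/ 1681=-0.05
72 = 72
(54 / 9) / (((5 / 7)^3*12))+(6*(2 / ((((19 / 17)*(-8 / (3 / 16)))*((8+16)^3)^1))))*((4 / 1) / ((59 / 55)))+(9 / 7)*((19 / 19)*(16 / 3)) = 99184974899 / 12052992000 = 8.23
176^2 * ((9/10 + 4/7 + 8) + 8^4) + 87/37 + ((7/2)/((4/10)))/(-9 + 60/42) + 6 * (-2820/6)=34912775244441/274540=127168264.17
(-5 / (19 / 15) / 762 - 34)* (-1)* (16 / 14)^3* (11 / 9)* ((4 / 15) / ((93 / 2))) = 1232349184 / 3463752915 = 0.36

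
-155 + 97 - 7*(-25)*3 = 467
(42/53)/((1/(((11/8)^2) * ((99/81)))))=9317/5088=1.83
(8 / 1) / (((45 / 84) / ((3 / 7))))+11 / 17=599 / 85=7.05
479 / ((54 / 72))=1916 / 3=638.67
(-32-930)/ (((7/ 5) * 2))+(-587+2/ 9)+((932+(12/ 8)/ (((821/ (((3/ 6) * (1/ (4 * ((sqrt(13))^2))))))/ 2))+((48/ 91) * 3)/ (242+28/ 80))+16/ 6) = 4.32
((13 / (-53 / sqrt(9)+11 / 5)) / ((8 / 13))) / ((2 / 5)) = -12675 / 3712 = -3.41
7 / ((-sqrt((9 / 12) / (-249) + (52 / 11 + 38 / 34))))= -14*sqrt(5629295969) / 362689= -2.90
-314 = -314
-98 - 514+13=-599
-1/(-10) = 1/10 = 0.10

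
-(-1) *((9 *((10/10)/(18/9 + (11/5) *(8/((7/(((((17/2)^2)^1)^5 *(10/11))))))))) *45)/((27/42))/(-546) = -448/1747194714499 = -0.00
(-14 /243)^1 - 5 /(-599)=-7171 /145557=-0.05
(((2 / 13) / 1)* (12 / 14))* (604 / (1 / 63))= 65232 / 13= 5017.85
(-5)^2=25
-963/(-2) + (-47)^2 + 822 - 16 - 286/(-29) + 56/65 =13222233/3770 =3507.22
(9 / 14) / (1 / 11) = 99 / 14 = 7.07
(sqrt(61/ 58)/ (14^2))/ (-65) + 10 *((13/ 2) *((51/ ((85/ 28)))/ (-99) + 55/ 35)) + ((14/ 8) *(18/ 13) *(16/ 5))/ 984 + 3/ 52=224522489/ 2462460 - sqrt(3538)/ 738920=91.18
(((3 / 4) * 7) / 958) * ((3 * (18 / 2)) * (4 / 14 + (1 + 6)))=4131 / 3832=1.08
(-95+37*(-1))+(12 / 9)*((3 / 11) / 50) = -36298 / 275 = -131.99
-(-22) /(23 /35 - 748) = -770 /26157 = -0.03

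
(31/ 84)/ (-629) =-31/ 52836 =-0.00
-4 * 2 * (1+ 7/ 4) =-22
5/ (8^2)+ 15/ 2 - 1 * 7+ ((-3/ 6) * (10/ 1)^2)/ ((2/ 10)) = -15963/ 64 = -249.42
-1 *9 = -9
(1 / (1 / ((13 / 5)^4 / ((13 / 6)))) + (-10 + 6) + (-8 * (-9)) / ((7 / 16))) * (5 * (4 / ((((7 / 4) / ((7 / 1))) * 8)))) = 1589548 / 875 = 1816.63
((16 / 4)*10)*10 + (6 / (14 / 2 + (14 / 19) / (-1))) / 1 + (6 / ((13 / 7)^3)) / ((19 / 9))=1993929620 / 4967417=401.40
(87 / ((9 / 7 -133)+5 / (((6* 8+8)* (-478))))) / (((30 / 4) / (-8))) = 428288 / 607885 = 0.70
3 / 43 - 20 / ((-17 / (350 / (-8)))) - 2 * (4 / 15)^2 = -51.54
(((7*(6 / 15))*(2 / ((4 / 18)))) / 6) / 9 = 7 / 15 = 0.47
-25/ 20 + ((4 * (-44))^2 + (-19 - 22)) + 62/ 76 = 2351027/ 76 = 30934.57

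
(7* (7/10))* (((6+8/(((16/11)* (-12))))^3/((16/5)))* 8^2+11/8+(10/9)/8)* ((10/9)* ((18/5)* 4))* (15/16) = 576652433/2304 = 250283.17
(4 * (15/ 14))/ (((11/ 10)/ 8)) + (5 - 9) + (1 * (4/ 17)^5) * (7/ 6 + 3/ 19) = 27.17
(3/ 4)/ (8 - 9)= -3/ 4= -0.75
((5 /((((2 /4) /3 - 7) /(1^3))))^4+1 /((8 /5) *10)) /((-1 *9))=-15785761 /406909584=-0.04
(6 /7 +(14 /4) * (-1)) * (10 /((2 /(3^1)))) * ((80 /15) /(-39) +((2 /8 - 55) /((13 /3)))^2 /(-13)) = 726699425 /1476384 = 492.22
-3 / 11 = -0.27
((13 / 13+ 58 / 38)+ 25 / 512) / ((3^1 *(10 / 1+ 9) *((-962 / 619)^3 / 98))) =-22394931672757 / 18986734860288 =-1.18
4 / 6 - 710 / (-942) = 1.42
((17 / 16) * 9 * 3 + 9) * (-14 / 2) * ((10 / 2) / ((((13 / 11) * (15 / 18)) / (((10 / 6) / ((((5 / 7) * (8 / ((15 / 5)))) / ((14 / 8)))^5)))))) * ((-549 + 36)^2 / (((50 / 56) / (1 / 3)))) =-1957069400196995544537 / 13631488000000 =-143569755.57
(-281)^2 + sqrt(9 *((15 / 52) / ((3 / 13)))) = 3 *sqrt(5) / 2 + 78961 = 78964.35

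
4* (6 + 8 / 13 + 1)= 396 / 13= 30.46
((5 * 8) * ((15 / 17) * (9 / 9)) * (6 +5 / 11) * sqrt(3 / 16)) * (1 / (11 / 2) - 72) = -8413500 * sqrt(3) / 2057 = -7084.40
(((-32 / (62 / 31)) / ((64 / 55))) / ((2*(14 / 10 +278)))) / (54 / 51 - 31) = 425 / 517144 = 0.00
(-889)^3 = -702595369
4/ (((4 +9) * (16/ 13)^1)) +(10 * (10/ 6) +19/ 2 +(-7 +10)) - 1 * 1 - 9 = 233/ 12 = 19.42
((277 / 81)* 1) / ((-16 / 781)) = -216337 / 1296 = -166.93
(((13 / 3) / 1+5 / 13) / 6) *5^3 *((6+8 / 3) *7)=161000 / 27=5962.96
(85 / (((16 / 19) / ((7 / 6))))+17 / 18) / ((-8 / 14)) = -239309 / 1152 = -207.73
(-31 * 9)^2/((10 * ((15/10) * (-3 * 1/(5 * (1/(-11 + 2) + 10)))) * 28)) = -85529/28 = -3054.61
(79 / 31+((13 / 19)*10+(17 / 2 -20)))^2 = 6175225 / 1387684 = 4.45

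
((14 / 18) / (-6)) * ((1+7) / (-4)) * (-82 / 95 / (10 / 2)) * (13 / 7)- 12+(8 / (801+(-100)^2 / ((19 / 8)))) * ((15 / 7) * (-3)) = -103377675878 / 8548285725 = -12.09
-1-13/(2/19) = -249/2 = -124.50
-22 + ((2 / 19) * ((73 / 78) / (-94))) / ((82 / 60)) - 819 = -400290294 / 475969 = -841.00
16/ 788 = 4/ 197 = 0.02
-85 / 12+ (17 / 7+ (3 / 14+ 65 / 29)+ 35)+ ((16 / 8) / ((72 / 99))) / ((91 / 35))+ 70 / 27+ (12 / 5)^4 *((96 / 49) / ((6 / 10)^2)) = 5411903647 / 24938550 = 217.01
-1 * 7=-7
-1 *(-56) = 56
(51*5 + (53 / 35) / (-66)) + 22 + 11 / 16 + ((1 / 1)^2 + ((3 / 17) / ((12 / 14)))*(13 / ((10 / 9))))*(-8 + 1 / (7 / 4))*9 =15632713 / 314160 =49.76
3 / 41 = 0.07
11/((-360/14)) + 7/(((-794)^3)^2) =-4823405212863195413/11275492705394483520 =-0.43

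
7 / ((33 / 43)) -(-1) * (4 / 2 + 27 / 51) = 6536 / 561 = 11.65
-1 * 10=-10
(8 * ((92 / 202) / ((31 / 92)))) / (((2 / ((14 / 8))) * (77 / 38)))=160816 / 34441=4.67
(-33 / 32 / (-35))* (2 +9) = 363 / 1120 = 0.32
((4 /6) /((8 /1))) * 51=17 /4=4.25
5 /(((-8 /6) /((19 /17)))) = -4.19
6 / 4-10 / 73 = 199 / 146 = 1.36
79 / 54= 1.46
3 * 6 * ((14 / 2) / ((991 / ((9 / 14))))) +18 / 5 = 18243 / 4955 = 3.68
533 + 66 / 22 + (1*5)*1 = 541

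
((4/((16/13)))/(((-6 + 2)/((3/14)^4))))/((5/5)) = -1053/614656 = -0.00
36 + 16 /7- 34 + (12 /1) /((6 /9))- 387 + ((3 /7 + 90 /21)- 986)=-1346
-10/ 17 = -0.59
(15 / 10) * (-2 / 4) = -3 / 4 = -0.75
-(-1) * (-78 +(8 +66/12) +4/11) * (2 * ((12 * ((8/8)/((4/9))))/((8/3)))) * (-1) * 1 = 114291/88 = 1298.76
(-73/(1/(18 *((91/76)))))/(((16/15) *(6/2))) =-298935/608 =-491.67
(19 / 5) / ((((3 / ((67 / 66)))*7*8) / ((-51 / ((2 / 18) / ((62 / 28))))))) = -2012613 / 86240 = -23.34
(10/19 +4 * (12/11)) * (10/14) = 730/209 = 3.49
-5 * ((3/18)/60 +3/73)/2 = -1153/10512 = -0.11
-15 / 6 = -5 / 2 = -2.50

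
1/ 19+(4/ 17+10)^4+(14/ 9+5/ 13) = 2038052217278/ 185667183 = 10976.91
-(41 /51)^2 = -1681 /2601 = -0.65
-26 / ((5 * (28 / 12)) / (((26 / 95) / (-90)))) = 338 / 49875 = 0.01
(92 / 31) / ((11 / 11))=92 / 31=2.97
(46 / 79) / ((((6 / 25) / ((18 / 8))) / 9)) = 15525 / 316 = 49.13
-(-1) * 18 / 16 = 9 / 8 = 1.12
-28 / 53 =-0.53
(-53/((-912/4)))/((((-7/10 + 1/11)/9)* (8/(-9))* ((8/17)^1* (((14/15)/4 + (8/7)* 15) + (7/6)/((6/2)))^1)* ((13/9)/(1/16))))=3793187475/189661601792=0.02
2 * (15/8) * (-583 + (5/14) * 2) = -15285/7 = -2183.57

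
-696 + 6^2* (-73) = -3324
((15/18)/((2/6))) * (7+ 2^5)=195/2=97.50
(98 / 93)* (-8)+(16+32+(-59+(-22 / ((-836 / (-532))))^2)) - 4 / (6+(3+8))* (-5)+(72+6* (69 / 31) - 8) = 403315 / 1581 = 255.10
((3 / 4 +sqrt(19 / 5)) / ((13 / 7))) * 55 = 1155 / 52 +77 * sqrt(95) / 13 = 79.94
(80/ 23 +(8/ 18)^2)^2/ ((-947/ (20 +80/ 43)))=-44081397760/ 141333184449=-0.31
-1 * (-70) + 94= 164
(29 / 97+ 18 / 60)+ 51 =50051 / 970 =51.60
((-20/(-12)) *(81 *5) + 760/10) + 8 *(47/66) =24971/33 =756.70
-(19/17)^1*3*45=-2565/17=-150.88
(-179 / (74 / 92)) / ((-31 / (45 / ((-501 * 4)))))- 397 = -152151661 / 383098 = -397.16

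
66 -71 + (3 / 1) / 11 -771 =-8533 / 11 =-775.73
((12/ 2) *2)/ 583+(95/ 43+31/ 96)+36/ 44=8112691/ 2406624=3.37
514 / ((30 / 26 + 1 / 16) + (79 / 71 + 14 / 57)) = 432672864 / 2167267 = 199.64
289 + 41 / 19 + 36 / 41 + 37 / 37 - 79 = 166734 / 779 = 214.04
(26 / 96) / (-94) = -13 / 4512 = -0.00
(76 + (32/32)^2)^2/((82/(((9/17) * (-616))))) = -16435188/697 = -23579.90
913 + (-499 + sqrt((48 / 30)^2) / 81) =167678 / 405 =414.02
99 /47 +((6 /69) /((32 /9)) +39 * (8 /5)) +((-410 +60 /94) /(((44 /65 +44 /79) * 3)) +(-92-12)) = -150.06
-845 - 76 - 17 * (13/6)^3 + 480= -132605/216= -613.91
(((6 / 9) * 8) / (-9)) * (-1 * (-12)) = -64 / 9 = -7.11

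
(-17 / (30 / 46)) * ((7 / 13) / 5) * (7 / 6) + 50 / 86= -677587 / 251550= -2.69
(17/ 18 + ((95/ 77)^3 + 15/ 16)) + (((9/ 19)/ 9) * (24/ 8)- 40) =-45069282847/ 1249074288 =-36.08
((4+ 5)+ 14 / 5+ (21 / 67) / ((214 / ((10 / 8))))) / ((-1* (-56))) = 3384293 / 16058560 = 0.21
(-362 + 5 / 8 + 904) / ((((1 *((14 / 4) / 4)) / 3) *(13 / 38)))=494874 / 91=5438.18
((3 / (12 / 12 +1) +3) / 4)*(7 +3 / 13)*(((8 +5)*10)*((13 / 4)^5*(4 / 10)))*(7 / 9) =122155397 / 1024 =119292.38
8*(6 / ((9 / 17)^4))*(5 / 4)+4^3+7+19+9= 1886933 / 2187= 862.80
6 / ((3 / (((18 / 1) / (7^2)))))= 36 / 49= 0.73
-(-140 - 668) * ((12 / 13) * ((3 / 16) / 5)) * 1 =1818 / 65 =27.97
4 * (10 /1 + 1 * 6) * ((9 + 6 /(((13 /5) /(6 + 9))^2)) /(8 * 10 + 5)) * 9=20316096 /14365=1414.28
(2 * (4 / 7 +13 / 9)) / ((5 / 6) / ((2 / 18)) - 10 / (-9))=508 / 1085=0.47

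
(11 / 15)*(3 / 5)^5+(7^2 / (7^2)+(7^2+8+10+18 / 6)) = 1110266 / 15625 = 71.06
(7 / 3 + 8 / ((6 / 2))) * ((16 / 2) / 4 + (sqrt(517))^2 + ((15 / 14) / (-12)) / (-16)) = 2595.03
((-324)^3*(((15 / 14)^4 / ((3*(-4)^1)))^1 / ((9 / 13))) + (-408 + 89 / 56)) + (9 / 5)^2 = 2590581272423 / 480200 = 5394796.49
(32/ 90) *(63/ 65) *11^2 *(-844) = -11437888/ 325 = -35193.50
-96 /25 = -3.84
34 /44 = 17 /22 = 0.77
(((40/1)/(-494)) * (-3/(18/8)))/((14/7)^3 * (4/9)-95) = -240/203281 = -0.00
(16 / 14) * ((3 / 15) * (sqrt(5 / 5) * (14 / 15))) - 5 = -359 / 75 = -4.79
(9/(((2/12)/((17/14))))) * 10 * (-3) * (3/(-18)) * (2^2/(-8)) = -2295/14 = -163.93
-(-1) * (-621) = -621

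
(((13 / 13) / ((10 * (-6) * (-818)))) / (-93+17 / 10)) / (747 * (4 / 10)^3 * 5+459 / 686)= -0.00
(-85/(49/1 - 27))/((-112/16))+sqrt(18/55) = 85/154+3 * sqrt(110)/55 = 1.12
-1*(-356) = 356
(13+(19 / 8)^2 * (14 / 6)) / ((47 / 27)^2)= 1220589 / 141376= 8.63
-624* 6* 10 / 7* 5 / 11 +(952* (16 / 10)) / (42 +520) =-262722784 / 108185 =-2428.46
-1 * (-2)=2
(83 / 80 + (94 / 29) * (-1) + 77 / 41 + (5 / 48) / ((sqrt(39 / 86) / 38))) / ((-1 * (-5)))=-30993 / 475600 + 19 * sqrt(3354) / 936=1.11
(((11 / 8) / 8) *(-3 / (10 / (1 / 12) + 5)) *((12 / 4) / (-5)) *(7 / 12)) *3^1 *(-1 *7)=-4851 / 160000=-0.03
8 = 8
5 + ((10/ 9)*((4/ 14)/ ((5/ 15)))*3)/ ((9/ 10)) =8.17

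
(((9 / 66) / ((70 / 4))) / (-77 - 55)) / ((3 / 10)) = -1 / 5082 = -0.00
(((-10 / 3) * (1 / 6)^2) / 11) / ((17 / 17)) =-5 / 594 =-0.01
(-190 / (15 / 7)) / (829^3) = -266 / 1709168367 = -0.00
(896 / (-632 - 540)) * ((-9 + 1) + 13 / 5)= 4.13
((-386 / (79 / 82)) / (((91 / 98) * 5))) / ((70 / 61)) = -1930772 / 25675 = -75.20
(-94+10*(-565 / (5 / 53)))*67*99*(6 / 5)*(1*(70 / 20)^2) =-29243729592 / 5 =-5848745918.40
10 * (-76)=-760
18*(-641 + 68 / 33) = -126510 / 11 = -11500.91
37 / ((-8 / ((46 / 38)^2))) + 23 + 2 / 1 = 52627 / 2888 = 18.22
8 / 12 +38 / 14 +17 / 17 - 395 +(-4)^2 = -7867 / 21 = -374.62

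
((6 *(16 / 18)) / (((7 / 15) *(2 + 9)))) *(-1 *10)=-800 / 77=-10.39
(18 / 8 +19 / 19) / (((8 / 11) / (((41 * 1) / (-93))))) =-5863 / 2976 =-1.97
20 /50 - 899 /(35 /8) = -7178 /35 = -205.09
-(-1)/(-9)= -1/9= -0.11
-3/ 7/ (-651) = 1/ 1519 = 0.00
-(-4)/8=1/2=0.50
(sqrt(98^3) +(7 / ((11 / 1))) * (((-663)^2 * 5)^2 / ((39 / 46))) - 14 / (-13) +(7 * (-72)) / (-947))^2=673647697377712221920 * sqrt(2) / 135421 +241077920436156355996161790193860872 / 18338847241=13145751060415273668595210.00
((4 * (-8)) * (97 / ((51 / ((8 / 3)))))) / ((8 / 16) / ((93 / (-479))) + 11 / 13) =20014592 / 213231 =93.86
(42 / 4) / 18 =7 / 12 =0.58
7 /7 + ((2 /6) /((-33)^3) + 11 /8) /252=218532889 /217346976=1.01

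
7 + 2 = 9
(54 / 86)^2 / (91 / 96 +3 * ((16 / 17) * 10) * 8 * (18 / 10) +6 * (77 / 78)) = 15466464 / 16219337399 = 0.00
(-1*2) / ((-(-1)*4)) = -1 / 2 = -0.50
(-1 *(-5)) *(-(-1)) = 5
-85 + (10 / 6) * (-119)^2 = 70550 / 3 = 23516.67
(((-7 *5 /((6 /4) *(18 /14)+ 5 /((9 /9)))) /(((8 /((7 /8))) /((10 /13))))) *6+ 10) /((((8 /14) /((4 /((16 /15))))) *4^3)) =7891275 /10330112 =0.76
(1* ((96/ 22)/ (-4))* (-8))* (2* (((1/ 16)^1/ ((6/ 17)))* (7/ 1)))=238/ 11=21.64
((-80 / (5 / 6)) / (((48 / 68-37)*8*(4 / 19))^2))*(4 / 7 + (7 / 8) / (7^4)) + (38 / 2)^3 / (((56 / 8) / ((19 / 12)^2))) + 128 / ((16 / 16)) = 777521049392221 / 300847857408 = 2584.43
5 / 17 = 0.29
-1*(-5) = 5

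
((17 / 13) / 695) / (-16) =-17 / 144560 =-0.00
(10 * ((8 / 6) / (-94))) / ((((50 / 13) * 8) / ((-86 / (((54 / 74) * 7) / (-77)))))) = -227513 / 38070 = -5.98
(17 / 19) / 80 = 17 / 1520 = 0.01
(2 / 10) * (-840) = -168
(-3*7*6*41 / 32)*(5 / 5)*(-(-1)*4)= -2583 / 4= -645.75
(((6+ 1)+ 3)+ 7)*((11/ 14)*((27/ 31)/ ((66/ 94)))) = 7191/ 434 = 16.57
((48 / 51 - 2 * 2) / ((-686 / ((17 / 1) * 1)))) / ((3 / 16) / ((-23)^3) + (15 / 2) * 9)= 5061472 / 4507142451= 0.00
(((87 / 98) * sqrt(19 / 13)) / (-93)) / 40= -29 * sqrt(247) / 1579760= -0.00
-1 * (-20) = 20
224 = 224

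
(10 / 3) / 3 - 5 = -35 / 9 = -3.89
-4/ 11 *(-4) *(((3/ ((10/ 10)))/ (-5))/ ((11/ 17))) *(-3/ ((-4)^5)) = -153/ 38720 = -0.00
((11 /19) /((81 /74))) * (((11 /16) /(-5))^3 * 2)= -0.00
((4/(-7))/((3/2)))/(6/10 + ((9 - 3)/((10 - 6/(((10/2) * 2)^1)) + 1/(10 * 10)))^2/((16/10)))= -35419240/79410303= -0.45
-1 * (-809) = 809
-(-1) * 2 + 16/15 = 46/15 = 3.07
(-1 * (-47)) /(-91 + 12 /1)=-47 /79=-0.59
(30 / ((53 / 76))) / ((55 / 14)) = 6384 / 583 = 10.95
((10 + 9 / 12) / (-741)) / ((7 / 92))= -989 / 5187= -0.19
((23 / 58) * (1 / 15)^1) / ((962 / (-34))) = -391 / 418470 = -0.00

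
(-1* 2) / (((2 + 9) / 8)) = -16 / 11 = -1.45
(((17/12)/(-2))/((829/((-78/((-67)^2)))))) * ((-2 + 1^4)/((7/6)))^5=-429624/62545250467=-0.00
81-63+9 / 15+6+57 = 408 / 5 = 81.60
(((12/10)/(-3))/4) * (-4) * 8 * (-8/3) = -128/15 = -8.53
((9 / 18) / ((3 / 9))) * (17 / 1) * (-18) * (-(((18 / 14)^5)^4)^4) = 10027979574253198594521871334872517930438275998154953113293086192436285951037259 / 40536215597144386832065866109016673800875222251012083746192454448001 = 247383220819.45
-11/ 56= -0.20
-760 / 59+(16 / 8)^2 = -8.88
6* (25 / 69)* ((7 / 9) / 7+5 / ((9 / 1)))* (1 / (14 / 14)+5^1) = 200 / 23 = 8.70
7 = 7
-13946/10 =-6973/5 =-1394.60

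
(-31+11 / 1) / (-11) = 20 / 11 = 1.82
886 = 886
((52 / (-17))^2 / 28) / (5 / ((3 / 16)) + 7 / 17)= 2028 / 164339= 0.01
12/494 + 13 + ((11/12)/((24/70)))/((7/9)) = 65057/3952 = 16.46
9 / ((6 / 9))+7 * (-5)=-43 / 2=-21.50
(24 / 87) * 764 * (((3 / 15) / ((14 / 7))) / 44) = 764 / 1595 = 0.48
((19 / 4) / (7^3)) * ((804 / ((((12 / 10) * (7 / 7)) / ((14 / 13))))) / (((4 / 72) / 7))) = 114570 / 91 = 1259.01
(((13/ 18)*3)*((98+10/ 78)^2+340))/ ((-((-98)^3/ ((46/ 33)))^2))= -8021263501/ 169301752909537248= -0.00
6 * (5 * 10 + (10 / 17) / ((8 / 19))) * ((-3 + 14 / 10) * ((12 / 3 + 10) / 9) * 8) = -104384 / 17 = -6140.24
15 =15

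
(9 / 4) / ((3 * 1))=3 / 4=0.75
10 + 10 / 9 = 11.11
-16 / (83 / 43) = -688 / 83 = -8.29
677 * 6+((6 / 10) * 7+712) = 23891 / 5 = 4778.20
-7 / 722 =-0.01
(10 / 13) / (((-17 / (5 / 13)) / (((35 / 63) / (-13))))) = 250 / 336141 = 0.00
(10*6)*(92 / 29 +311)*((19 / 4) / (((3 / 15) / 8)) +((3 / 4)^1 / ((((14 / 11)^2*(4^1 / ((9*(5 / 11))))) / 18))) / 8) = 3601649.61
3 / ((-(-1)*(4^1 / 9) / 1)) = 27 / 4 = 6.75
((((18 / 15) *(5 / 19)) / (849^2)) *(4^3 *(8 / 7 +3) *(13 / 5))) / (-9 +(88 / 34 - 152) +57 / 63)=-410176 / 213911712325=-0.00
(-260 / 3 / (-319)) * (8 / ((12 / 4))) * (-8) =-16640 / 2871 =-5.80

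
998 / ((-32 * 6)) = -499 / 96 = -5.20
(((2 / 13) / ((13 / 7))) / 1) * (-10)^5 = -1400000 / 169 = -8284.02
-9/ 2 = -4.50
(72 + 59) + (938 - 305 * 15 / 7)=2908 / 7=415.43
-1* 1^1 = -1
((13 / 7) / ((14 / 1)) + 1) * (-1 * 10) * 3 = -1665 / 49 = -33.98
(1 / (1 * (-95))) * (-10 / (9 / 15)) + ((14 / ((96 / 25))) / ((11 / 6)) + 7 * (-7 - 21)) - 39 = -232.84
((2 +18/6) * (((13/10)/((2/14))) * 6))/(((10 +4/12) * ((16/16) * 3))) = 273/31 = 8.81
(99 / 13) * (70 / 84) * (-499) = -82335 / 26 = -3166.73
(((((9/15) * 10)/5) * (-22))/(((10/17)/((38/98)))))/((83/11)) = -234498/101675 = -2.31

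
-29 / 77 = -0.38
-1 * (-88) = 88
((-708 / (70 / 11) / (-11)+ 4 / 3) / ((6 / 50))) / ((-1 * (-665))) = 1202 / 8379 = 0.14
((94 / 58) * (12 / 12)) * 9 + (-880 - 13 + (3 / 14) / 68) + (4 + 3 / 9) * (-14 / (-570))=-20732230327 / 23604840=-878.30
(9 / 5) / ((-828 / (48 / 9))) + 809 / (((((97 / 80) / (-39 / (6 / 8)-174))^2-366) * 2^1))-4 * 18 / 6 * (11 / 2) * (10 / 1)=-27288218414038664 / 41275942481895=-661.12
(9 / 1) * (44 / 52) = 99 / 13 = 7.62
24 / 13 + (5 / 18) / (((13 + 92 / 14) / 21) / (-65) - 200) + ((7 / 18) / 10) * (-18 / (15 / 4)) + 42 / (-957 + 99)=21988402309 / 13664629550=1.61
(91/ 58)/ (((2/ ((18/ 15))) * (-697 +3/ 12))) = -182/ 134705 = -0.00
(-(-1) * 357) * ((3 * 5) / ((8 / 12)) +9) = 22491 / 2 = 11245.50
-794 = -794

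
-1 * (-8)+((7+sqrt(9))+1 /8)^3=535537 /512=1045.97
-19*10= -190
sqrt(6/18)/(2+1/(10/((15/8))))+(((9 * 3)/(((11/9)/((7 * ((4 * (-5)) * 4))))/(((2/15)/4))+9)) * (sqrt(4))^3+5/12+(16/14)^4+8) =16 * sqrt(3)/105+1483301009/43246812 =34.56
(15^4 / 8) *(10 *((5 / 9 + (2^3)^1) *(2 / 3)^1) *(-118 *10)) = -425906250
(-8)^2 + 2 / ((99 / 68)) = 6472 / 99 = 65.37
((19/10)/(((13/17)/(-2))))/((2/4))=-646/65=-9.94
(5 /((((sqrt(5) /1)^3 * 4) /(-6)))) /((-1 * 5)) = 3 * sqrt(5) /50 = 0.13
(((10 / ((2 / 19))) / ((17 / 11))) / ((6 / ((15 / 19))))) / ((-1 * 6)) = -275 / 204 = -1.35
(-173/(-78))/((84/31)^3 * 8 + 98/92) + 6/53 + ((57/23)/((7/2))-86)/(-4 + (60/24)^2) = -1183149185965637/31316421121713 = -37.78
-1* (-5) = 5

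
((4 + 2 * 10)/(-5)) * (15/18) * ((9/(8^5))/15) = -3/40960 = -0.00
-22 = -22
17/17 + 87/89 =176/89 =1.98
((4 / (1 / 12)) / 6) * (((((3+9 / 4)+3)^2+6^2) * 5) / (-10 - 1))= -8325 / 22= -378.41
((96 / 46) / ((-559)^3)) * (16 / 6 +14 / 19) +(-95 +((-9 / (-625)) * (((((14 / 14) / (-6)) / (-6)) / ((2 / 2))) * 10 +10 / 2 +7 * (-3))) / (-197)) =-1785712141352488441 / 18797197295288750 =-95.00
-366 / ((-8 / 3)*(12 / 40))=915 / 2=457.50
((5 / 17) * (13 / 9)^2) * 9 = 5.52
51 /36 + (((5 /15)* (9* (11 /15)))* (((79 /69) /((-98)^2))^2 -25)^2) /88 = 131454974620491695597461921 /7713739350074826636503040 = 17.04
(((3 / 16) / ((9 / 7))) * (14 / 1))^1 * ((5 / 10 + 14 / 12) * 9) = 245 / 8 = 30.62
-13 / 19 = -0.68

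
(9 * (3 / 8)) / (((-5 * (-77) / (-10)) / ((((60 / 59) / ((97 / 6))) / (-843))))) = 810 / 123828551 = 0.00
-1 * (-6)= 6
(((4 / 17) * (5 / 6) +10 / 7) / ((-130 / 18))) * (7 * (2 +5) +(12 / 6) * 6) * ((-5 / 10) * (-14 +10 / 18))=-428098 / 4641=-92.24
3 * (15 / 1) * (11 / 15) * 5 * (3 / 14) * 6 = 212.14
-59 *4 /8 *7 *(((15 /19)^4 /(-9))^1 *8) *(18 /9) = 18585000 /130321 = 142.61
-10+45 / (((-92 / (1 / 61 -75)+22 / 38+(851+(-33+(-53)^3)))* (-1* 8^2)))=-457495196495 / 45749541376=-10.00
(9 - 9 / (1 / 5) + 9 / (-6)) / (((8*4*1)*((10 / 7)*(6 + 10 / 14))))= -735 / 6016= -0.12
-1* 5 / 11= -5 / 11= -0.45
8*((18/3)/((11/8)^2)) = 25.39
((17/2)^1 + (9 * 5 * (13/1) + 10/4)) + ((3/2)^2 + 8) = 2425/4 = 606.25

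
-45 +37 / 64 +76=2021 / 64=31.58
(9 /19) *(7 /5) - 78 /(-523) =40359 /49685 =0.81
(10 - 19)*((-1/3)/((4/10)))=15/2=7.50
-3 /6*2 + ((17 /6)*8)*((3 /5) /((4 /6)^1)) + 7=132 /5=26.40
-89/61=-1.46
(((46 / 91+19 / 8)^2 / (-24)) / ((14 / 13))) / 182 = -1465803 / 831014912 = -0.00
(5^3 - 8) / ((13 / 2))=18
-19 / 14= -1.36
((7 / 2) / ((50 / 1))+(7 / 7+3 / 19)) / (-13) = -0.09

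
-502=-502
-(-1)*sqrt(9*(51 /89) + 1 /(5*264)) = sqrt(17797309530) /58740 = 2.27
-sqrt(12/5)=-2 *sqrt(15)/5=-1.55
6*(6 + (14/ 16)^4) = 80931/ 2048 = 39.52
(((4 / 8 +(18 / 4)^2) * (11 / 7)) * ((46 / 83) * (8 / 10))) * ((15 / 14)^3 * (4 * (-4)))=-683100 / 2401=-284.51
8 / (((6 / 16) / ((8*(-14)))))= -7168 / 3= -2389.33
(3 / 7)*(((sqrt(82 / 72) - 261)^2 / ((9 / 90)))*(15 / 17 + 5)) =613099250 / 357 - 261000*sqrt(41) / 119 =1703321.02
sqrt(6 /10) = sqrt(15) /5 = 0.77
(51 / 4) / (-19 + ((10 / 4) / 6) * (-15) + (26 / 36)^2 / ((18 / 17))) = -74358 / 144385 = -0.51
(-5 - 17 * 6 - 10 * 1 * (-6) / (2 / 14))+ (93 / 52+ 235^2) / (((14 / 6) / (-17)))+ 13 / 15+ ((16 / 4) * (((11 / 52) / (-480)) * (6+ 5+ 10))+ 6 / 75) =-87808307933 / 218400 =-402052.69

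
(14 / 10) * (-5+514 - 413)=672 / 5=134.40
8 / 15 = 0.53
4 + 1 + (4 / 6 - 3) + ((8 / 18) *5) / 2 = 34 / 9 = 3.78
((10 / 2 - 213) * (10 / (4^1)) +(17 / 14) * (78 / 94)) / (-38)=13.66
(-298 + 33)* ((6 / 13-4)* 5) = 60950 / 13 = 4688.46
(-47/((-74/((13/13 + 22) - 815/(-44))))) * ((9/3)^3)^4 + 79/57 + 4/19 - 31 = 2601150054997/185592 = 14015421.22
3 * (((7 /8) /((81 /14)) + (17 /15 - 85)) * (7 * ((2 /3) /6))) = -949333 /4860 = -195.34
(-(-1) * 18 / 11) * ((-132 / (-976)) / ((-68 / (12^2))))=-486 / 1037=-0.47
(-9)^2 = 81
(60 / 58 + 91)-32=1741 / 29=60.03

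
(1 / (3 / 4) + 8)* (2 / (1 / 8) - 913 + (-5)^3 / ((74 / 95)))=-1095542 / 111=-9869.75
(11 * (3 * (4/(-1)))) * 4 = -528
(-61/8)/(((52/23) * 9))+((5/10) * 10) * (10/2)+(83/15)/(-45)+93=32994647/280800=117.50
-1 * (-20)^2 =-400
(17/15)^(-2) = 0.78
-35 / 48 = -0.73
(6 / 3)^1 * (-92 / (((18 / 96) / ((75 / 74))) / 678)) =-24950400 / 37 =-674335.14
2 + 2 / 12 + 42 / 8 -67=-715 / 12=-59.58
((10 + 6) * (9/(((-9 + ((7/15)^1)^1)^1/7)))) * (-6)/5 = 567/4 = 141.75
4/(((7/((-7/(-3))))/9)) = 12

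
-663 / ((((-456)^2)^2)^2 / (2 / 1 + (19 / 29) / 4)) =-55471 / 72286213452551109476352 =-0.00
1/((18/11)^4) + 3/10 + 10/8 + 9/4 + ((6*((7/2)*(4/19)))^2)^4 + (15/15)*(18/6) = 145957.40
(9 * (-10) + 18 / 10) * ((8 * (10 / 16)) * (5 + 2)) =-3087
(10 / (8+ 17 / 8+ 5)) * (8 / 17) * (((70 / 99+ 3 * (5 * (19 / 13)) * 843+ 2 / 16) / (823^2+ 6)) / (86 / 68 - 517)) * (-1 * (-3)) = -869899552 / 17615051040015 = -0.00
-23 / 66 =-0.35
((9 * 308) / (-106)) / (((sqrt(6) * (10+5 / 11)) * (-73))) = 2541 * sqrt(6) / 444935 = 0.01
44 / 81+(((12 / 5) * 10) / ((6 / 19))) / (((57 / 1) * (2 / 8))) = 5.88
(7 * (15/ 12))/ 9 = 0.97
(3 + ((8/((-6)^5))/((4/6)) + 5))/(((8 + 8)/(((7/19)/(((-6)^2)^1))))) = 36281/7091712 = 0.01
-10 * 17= -170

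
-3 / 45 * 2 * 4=-0.53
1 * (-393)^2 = 154449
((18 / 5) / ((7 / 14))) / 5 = 1.44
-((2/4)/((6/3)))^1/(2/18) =-9/4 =-2.25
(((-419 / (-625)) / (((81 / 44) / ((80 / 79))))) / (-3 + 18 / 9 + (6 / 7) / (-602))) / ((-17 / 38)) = 11808774208 / 14345758125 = 0.82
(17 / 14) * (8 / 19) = 68 / 133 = 0.51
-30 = -30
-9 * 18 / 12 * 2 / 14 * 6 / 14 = -81 / 98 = -0.83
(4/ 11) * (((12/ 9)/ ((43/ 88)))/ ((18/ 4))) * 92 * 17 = 400384/ 1161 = 344.86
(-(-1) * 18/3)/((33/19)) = 38/11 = 3.45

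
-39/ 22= -1.77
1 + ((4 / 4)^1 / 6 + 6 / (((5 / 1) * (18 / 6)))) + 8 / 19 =1133 / 570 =1.99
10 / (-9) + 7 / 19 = -127 / 171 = -0.74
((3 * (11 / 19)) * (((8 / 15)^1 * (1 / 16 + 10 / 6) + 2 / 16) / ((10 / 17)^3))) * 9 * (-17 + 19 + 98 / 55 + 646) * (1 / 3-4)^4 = 484572879333829 / 51300000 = 9445865.09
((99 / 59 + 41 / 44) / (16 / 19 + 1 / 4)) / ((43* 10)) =25745 / 4632562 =0.01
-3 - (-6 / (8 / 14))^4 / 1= -194529 / 16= -12158.06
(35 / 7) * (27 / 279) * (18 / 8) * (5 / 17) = 675 / 2108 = 0.32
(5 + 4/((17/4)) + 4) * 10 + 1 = 1707/17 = 100.41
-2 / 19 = -0.11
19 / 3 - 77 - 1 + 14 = -173 / 3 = -57.67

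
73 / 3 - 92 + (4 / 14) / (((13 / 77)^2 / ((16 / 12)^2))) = -75817 / 1521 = -49.85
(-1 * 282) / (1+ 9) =-141 / 5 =-28.20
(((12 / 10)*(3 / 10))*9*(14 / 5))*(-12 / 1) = -13608 / 125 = -108.86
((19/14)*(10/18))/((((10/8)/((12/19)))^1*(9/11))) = 88/189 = 0.47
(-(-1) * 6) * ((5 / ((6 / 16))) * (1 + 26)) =2160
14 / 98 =1 / 7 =0.14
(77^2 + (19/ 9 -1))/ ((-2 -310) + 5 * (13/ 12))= -213484/ 11037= -19.34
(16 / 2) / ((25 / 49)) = 392 / 25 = 15.68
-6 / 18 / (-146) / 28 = 1 / 12264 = 0.00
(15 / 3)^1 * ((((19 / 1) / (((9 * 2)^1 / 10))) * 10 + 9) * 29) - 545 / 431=64427440 / 3879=16609.29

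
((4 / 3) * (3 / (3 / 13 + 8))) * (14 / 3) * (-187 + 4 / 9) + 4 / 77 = -94106468 / 222453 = -423.04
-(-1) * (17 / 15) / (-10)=-17 / 150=-0.11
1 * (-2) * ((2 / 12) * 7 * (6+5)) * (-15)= 385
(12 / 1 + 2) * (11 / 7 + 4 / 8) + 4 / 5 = 149 / 5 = 29.80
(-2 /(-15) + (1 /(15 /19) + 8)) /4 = 47 /20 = 2.35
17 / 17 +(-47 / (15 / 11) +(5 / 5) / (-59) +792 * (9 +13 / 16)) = 13696289 / 1770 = 7738.02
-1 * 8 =-8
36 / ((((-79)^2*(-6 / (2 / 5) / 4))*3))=-16 / 31205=-0.00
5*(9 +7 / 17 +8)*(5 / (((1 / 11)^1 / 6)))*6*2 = 5860800 / 17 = 344752.94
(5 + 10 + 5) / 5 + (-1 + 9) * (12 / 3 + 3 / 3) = 44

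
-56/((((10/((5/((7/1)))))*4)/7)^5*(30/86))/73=-301/4485120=-0.00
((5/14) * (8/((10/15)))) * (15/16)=4.02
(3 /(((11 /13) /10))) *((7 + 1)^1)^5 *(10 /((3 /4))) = 170393600 /11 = 15490327.27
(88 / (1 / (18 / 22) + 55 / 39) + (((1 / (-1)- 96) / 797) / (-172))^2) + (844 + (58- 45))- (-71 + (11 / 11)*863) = 98.43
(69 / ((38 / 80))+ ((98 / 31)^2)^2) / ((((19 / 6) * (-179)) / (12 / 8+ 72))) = -1896925101624 / 59677003499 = -31.79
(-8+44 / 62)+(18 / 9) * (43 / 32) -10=-7243 / 496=-14.60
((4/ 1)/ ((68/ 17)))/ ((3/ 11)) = 11/ 3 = 3.67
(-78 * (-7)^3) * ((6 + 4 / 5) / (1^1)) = 909636 / 5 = 181927.20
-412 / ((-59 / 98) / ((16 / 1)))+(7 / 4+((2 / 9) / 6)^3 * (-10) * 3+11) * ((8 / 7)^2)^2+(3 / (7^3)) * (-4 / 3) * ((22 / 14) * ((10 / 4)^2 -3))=10196822939755 / 929424699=10971.11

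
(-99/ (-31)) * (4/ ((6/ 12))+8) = 1584/ 31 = 51.10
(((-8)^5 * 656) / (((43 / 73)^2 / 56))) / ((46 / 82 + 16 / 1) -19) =65752366317568 / 46225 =1422441672.64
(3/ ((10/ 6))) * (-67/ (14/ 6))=-1809/ 35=-51.69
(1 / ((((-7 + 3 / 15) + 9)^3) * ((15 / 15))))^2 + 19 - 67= -85019303 / 1771561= -47.99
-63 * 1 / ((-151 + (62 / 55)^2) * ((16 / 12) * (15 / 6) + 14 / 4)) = 381150 / 6190057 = 0.06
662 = 662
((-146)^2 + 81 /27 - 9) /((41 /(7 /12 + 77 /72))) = 1267945 /1476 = 859.04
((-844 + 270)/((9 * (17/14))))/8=-2009/306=-6.57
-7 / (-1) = 7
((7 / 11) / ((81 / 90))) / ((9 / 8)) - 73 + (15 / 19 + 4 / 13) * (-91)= -2915404 / 16929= -172.21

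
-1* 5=-5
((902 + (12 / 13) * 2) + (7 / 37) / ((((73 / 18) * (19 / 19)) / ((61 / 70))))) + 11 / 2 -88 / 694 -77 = 101404314993 / 121842110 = 832.26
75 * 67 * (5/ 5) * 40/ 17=201000/ 17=11823.53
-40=-40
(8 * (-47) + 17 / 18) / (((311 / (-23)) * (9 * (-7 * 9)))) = -0.05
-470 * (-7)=3290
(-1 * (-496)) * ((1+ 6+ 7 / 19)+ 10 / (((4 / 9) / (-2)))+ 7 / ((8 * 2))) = -350517 / 19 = -18448.26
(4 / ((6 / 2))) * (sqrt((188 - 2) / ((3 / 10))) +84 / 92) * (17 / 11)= 476 / 253 +136 * sqrt(155) / 33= 53.19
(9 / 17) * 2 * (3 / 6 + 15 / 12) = 63 / 34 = 1.85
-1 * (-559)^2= -312481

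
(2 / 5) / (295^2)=2 / 435125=0.00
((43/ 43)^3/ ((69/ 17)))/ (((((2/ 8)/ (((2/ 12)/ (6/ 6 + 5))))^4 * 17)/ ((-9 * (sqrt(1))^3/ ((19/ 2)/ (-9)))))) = 2/ 106191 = 0.00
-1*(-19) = 19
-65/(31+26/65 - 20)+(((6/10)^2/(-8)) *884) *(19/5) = -2235337/14250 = -156.87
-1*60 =-60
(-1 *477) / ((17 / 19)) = -533.12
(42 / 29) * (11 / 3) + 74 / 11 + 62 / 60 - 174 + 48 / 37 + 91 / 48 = -446821691 / 2832720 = -157.74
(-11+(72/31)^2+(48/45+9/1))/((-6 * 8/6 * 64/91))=-2925923/3690240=-0.79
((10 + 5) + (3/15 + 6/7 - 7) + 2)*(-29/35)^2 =325467/42875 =7.59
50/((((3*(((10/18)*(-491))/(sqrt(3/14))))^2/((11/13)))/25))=7425/21938371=0.00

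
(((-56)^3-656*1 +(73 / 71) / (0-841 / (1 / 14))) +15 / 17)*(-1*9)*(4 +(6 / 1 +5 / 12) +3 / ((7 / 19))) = 11716012594298679 / 397914104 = 29443572.06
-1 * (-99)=99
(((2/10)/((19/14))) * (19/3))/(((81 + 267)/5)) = 7/522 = 0.01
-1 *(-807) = 807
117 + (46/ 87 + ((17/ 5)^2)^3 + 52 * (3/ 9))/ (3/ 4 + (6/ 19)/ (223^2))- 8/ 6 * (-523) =3722076820740529/ 1284417703125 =2897.87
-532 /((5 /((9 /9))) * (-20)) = 5.32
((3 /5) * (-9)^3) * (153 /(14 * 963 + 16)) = -4.96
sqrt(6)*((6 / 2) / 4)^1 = 1.84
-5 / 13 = -0.38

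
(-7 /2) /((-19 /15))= 2.76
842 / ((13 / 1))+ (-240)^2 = 749642 / 13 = 57664.77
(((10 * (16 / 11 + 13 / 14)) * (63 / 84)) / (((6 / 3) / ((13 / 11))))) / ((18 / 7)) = 23855 / 5808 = 4.11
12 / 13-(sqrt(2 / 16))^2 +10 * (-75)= -749.20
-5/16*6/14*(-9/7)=135/784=0.17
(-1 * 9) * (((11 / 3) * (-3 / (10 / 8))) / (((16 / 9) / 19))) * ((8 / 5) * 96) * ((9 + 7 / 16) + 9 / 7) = 243980748 / 175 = 1394175.70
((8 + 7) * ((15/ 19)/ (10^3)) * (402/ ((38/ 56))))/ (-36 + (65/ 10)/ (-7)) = -177282/ 933185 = -0.19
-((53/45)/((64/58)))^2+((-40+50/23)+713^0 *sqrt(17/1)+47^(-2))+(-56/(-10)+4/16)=-3488766515063/105353395200+sqrt(17)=-28.99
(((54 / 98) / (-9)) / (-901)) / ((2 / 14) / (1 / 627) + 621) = 0.00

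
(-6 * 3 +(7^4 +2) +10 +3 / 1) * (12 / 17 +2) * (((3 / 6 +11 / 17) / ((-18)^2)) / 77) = 32591 / 109242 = 0.30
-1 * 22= -22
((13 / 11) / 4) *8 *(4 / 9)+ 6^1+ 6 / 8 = 3089 / 396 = 7.80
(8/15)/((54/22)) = 88/405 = 0.22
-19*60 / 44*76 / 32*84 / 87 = -37905 / 638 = -59.41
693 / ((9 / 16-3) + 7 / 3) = -33264 / 5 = -6652.80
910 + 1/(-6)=5459/6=909.83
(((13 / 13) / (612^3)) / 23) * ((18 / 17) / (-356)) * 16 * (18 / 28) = -1 / 172335226896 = -0.00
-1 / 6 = -0.17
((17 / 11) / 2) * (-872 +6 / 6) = -14807 / 22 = -673.05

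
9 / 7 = 1.29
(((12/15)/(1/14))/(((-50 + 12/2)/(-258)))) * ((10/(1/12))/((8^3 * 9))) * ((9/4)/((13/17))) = 46053/9152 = 5.03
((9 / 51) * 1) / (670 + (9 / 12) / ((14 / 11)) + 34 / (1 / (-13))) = 0.00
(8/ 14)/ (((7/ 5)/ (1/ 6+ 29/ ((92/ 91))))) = 39815/ 3381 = 11.78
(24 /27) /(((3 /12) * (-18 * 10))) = -8 /405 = -0.02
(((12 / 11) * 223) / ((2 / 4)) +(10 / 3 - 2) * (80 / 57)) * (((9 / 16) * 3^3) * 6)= 9301959 / 209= 44506.98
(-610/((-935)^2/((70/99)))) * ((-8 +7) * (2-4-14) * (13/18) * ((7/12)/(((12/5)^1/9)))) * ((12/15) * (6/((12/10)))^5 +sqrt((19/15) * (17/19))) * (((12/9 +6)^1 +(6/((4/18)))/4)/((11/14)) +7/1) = -798997062500/1028193507-63919765 * sqrt(255)/3084580521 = -777.42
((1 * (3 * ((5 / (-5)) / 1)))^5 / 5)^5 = -847288609443 / 3125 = -271132355.02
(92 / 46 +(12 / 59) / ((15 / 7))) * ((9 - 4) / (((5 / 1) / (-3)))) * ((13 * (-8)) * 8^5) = 21417609.11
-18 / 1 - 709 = -727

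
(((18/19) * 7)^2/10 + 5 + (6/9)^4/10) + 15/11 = 17338876/1608255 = 10.78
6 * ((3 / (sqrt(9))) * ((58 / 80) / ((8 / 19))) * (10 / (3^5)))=551 / 1296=0.43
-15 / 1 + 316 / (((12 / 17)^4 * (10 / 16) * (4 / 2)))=1003.23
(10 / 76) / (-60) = -1 / 456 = -0.00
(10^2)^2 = 10000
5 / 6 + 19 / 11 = 169 / 66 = 2.56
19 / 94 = 0.20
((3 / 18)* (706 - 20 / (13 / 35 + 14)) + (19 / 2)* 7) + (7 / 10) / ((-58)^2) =9337044863 / 50762760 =183.93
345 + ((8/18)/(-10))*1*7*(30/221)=228707/663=344.96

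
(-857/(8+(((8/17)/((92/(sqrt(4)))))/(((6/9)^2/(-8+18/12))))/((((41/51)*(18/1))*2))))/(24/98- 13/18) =5702313456/25391773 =224.57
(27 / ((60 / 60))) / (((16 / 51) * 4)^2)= 70227 / 4096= 17.15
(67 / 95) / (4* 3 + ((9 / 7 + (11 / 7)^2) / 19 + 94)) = 3283 / 494350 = 0.01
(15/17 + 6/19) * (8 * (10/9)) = 10.65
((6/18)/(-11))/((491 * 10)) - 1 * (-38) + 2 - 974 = -151336021/162030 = -934.00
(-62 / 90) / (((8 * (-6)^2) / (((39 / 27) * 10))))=-0.03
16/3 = 5.33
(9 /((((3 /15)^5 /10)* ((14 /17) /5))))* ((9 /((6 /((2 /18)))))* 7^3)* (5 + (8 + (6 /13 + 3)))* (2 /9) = 13926718750 /39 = 357095352.56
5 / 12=0.42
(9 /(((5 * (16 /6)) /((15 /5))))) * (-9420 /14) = -38151 /28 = -1362.54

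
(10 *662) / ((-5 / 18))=-23832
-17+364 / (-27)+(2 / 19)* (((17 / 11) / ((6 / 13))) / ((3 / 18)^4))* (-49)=-126481463 / 5643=-22413.87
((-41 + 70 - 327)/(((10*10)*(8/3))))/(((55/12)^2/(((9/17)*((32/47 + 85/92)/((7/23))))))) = -251240373/1691882500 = -0.15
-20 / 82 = -10 / 41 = -0.24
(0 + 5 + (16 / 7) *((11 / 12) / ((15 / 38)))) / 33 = 3247 / 10395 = 0.31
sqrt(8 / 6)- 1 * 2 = -0.85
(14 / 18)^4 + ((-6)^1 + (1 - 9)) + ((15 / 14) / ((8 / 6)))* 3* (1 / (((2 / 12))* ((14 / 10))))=-4246763 / 1285956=-3.30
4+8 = 12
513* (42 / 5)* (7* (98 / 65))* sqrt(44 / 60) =4926852* sqrt(165) / 1625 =38945.58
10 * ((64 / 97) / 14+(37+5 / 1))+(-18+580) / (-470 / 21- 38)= 177000221 / 430486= 411.16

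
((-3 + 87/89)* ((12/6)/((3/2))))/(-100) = 12/445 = 0.03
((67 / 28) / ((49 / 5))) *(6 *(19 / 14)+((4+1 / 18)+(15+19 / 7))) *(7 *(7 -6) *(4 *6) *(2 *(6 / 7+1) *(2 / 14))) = 32827990 / 50421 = 651.08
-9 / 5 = -1.80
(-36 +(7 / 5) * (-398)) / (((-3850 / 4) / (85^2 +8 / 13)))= 4453.23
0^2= 0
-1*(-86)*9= 774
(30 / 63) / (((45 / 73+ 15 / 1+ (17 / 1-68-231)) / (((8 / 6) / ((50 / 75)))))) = -730 / 204183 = -0.00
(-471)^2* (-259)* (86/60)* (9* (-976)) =3617021669688/5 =723404333937.60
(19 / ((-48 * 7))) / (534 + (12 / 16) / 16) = -76 / 717759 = -0.00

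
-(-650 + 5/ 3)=1945/ 3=648.33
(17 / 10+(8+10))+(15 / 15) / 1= 207 / 10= 20.70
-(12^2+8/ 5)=-728/ 5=-145.60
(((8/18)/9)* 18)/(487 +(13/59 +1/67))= 31624/17334369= 0.00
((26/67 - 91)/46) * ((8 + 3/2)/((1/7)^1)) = -807443/6164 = -130.99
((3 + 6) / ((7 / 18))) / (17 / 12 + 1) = 9.58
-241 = -241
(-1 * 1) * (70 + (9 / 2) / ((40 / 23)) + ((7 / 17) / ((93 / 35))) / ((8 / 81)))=-74.16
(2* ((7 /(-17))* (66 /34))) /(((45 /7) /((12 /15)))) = -4312 /21675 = -0.20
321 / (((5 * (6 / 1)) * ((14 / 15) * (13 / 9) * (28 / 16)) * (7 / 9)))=26001 / 4459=5.83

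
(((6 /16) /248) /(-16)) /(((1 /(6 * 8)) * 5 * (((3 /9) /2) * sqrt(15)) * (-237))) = 3 * sqrt(15) /1959200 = 0.00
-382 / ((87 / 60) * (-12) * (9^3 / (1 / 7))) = 1910 / 443961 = 0.00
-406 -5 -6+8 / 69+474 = 3941 / 69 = 57.12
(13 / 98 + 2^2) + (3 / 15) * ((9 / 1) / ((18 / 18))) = 2907 / 490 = 5.93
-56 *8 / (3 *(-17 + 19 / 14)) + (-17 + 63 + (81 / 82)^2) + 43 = 439655957 / 4417668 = 99.52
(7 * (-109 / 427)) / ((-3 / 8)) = 872 / 183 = 4.77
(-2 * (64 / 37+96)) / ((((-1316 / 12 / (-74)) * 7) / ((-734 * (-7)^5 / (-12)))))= 910371392 / 47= 19369604.09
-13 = -13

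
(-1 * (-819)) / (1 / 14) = 11466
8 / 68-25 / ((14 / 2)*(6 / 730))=-155083 / 357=-434.41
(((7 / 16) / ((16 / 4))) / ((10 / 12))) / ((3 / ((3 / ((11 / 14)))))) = 147 / 880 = 0.17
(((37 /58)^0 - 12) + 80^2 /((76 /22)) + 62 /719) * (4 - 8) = -100638828 /13661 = -7366.87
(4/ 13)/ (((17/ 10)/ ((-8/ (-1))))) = 320/ 221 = 1.45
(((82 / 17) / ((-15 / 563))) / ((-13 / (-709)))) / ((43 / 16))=-523707104 / 142545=-3673.98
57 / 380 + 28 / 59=737 / 1180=0.62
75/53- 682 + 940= 13749/53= 259.42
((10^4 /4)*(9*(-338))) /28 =-1901250 /7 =-271607.14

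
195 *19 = 3705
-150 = -150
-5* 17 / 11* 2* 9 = -1530 / 11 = -139.09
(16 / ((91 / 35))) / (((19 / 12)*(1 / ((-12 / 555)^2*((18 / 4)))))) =13824 / 1690715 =0.01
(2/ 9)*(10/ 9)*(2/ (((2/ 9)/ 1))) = 20/ 9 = 2.22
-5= -5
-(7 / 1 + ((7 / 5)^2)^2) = -6776 / 625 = -10.84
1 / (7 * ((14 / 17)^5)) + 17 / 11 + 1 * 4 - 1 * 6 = -3205413 / 41412448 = -0.08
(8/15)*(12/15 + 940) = 12544/25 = 501.76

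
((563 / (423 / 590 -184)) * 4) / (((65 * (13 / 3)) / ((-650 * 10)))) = 398604000 / 1405781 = 283.55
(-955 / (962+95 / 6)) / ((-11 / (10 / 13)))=57300 / 838981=0.07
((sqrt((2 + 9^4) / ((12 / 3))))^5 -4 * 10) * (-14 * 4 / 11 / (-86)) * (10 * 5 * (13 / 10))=-72800 / 473 + 19598200895 * sqrt(6563) / 3784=419581296.18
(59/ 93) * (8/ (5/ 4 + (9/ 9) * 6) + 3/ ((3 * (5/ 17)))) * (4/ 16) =38527/ 53940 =0.71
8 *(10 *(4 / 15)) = 64 / 3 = 21.33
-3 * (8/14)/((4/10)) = -30/7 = -4.29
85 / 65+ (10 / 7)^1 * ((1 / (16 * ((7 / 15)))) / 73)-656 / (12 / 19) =-1157714587 / 1116024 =-1037.36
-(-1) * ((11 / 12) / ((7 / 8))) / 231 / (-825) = -2 / 363825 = -0.00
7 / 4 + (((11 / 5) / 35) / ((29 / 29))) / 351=430019 / 245700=1.75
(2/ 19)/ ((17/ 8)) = 16/ 323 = 0.05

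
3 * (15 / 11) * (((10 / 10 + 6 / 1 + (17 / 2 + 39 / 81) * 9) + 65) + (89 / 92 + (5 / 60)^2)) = 2547055 / 4048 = 629.21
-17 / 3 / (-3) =17 / 9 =1.89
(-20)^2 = 400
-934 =-934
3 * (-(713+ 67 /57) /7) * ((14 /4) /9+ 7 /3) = -142478 /171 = -833.20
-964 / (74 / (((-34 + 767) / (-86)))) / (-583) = -176653 / 927553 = -0.19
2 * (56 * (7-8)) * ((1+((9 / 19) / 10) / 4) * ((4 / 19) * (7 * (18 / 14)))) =-387576 / 1805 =-214.72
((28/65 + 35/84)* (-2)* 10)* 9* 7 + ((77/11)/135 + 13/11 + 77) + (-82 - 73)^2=444699641/19305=23035.46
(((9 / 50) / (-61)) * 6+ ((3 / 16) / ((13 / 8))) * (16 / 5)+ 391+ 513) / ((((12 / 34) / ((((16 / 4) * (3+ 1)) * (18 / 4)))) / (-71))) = -259680290196 / 19825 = -13098627.50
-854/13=-65.69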